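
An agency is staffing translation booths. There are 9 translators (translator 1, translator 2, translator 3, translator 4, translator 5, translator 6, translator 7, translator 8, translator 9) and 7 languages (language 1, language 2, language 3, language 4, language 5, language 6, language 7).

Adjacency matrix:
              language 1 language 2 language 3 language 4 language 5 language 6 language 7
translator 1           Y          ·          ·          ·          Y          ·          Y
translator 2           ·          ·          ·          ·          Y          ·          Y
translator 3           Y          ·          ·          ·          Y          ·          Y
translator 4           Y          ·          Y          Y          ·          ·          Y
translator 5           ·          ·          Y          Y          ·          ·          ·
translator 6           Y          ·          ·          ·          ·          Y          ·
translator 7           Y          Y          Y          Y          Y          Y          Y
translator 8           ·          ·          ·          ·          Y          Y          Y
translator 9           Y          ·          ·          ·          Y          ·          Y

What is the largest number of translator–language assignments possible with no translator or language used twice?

For example, pair translator 1-language 1, translator 2-language 5, translator 3-language 7, translator 4-language 3, translator 5-language 4, translator 6-language 6, translator 7-language 2.
The set {translator 1, translator 2, translator 3, translator 6, translator 8, translator 9} has only 4 neighbours ({language 1, language 5, language 6, language 7}), so by Hall's theorem at most 7 of the 9 translators can be matched.

7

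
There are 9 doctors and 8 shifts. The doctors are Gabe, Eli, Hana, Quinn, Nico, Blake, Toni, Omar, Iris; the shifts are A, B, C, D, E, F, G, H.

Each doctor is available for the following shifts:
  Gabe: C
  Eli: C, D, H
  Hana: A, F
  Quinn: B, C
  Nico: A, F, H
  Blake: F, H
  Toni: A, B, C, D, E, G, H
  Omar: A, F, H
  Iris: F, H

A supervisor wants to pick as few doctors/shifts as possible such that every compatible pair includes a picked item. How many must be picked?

A maximum matching has 7 edges (e.g. Gabe–C, Eli–D, Hana–A, Quinn–B, Nico–H, Blake–F, Toni–G).
By König's theorem the minimum vertex cover has the same size. One such cover is {Gabe, Eli, Quinn, Toni, A, F, H}.

7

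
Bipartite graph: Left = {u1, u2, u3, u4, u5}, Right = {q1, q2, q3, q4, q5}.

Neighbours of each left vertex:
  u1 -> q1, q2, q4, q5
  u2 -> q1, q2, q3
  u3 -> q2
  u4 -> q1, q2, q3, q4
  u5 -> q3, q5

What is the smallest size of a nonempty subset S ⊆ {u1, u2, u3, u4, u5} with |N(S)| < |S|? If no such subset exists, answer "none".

none

A matching saturating every left vertex exists, for instance u1→q4, u2→q1, u3→q2, u4→q3, u5→q5.
By Hall's marriage theorem, this means |N(S)| ≥ |S| for every subset S, so no violating subset exists.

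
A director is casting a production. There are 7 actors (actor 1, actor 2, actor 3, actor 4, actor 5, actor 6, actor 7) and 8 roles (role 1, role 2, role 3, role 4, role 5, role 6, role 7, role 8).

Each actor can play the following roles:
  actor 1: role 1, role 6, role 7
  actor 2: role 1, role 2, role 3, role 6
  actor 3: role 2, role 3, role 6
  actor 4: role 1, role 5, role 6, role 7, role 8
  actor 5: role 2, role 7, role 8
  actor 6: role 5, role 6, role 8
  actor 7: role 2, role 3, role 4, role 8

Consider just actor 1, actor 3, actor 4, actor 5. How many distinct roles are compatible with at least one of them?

The union of neighbours of {actor 1, actor 3, actor 4, actor 5} is {role 1, role 2, role 3, role 5, role 6, role 7, role 8}, which has 7 elements.
Since |N(S)| = 7 ≥ |S| = 4, Hall's condition holds for this subset.

7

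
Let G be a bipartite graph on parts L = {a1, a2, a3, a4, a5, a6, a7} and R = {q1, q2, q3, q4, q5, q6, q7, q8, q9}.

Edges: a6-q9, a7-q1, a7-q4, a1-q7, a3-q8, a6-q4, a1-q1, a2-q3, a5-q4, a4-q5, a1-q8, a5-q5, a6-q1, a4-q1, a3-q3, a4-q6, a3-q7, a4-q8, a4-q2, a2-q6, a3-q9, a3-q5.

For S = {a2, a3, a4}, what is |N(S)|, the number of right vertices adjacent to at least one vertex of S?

8

The union of neighbours of {a2, a3, a4} is {q1, q2, q3, q5, q6, q7, q8, q9}, which has 8 elements.
Since |N(S)| = 8 ≥ |S| = 3, Hall's condition holds for this subset.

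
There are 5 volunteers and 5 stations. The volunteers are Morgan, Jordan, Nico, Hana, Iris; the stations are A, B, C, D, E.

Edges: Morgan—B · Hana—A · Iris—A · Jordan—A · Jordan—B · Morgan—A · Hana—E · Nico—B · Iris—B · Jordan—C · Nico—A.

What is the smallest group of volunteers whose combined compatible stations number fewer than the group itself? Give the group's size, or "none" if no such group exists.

3

Take S = {Morgan, Nico, Iris}. Its neighbourhood is {A, B}, so |N(S)| = 2 < |S| = 3.
Every subset of size less than 3 has at least as many neighbours as members, so 3 is the minimum.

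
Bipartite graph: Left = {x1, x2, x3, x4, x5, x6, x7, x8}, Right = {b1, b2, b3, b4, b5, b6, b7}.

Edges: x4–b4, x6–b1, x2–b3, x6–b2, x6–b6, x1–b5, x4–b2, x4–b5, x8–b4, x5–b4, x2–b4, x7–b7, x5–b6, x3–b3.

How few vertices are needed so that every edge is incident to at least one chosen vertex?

7

A maximum matching has 7 edges (e.g. x1–b5, x2–b4, x3–b3, x4–b2, x5–b6, x6–b1, x7–b7).
By König's theorem the minimum vertex cover has the same size. One such cover is {x1, x4, x5, x6, x7, b3, b4}.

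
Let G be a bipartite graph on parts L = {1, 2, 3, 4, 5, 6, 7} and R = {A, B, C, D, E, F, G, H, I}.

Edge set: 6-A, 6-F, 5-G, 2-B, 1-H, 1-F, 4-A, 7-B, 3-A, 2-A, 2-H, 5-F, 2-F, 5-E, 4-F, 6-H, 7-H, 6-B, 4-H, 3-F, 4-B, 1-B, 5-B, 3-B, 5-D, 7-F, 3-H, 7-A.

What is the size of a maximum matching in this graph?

5

One maximum matching: 1–H, 2–A, 3–F, 4–B, 5–G.
The set {1, 2, 3, 4, 6, 7} has only 4 neighbours ({A, B, F, H}), so by Hall's theorem at most 5 of the 7 left vertices can be matched.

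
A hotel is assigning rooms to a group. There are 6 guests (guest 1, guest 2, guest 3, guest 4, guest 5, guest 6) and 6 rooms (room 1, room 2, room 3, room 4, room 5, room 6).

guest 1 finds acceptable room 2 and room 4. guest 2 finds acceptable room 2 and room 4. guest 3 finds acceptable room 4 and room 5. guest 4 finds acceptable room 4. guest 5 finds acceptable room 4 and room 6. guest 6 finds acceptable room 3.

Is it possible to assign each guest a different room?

The set {guest 1, guest 2, guest 4} has only 2 neighbours ({room 2, room 4}), so by Hall's theorem at most 5 of the 6 guests can be matched.
Hence no matching covers every guest.

No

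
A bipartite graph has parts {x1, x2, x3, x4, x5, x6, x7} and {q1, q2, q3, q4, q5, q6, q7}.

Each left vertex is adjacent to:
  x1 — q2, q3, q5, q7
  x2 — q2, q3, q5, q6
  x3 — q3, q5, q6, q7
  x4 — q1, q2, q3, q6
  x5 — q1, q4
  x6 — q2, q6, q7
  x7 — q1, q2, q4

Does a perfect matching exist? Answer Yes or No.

For example, pair x1–q5, x2–q6, x3–q3, x4–q1, x5–q4, x6–q7, x7–q2.
All 7 left vertices are covered.

Yes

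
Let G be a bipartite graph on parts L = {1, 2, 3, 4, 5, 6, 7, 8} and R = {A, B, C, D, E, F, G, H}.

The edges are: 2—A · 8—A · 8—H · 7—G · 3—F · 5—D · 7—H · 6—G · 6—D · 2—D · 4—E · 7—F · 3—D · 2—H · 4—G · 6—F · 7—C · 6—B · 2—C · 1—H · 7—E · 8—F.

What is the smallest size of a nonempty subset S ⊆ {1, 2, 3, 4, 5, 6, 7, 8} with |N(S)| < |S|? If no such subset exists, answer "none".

A matching saturating every left vertex exists, for instance 1→H, 2→C, 3→F, 4→E, 5→D, 6→B, 7→G, 8→A.
By Hall's marriage theorem, this means |N(S)| ≥ |S| for every subset S, so no violating subset exists.

none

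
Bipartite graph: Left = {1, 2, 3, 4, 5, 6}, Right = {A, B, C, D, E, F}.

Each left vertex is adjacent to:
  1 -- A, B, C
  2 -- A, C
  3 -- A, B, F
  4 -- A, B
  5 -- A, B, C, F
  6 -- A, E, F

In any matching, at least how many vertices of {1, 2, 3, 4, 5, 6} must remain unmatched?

1

One maximum matching: 1→C, 2→A, 3→F, 4→B, 6→E.
The set {1, 2, 3, 4, 5} has only 4 neighbours ({A, B, C, F}), so by Hall's theorem at most 5 of the 6 left vertices can be matched.
That matches 5 of the 6, leaving 1 unmatched; no matching can do better.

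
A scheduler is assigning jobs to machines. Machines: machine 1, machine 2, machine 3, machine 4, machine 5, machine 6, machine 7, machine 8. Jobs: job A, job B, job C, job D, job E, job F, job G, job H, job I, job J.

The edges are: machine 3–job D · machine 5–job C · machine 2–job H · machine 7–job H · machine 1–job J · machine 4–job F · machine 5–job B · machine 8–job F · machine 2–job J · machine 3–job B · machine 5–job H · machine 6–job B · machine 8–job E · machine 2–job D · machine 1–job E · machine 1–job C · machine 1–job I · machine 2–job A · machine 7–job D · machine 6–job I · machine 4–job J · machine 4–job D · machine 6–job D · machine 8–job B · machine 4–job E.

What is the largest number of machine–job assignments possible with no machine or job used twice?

8

A valid assignment of size 8: machine 1→job I, machine 2→job A, machine 3→job B, machine 4→job J, machine 5→job C, machine 6→job D, machine 7→job H, machine 8→job F.
All 8 machines are matched, so no larger matching exists.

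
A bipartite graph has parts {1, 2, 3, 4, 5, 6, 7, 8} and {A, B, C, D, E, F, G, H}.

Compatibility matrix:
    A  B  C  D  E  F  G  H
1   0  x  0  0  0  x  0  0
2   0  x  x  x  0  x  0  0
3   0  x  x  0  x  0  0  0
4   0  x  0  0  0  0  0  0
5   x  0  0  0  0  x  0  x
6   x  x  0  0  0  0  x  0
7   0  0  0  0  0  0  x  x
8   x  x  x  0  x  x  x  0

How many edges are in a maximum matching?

For example, pair 1-F, 2-D, 3-C, 4-B, 5-H, 6-A, 7-G, 8-E.
All 8 left vertices are matched, so no larger matching exists.

8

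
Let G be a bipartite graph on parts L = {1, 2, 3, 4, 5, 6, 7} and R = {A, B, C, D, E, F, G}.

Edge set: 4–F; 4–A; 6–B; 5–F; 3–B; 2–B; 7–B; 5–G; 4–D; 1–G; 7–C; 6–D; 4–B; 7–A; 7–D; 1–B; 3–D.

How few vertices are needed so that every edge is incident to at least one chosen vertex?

6

The 6 edges 1–G, 2–B, 3–D, 4–A, 5–F, 7–C form a matching, so any vertex cover needs at least 6 vertices (one per matched edge).
Conversely {1, 4, 5, 7, B, D} meets every edge and has exactly 6 vertices, so 6 is optimal.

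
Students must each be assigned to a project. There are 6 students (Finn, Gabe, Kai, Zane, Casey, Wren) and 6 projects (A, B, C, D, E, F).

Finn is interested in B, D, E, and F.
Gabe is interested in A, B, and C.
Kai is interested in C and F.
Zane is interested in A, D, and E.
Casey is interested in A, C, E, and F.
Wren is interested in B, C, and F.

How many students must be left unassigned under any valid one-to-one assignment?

0

For example, pair Finn–E, Gabe–A, Kai–F, Zane–D, Casey–C, Wren–B.
This saturates every student, so 6 is the maximum.
That matches 6 of the 6, leaving 0 unmatched; no matching can do better.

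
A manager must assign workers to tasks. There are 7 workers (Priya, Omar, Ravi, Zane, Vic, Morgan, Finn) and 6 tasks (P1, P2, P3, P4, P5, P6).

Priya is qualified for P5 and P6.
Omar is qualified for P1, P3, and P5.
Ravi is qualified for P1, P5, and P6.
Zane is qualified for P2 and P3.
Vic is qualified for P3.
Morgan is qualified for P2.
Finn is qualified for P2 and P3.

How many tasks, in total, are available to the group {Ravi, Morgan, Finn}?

The union of neighbours of {Ravi, Morgan, Finn} is {P1, P2, P3, P5, P6}, which has 5 elements.
Since |N(S)| = 5 ≥ |S| = 3, Hall's condition holds for this subset.

5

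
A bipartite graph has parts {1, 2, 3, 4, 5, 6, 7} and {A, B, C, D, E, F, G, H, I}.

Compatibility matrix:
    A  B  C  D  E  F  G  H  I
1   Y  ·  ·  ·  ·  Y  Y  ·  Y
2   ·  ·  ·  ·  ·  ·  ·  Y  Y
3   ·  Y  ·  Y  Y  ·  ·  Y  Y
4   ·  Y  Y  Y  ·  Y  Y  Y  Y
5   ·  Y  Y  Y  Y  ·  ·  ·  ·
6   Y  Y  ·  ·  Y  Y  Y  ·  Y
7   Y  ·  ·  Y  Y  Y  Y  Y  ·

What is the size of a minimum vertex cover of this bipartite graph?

A maximum matching has 7 edges (e.g. 1–F, 2–I, 3–E, 4–H, 5–B, 6–A, 7–G).
By König's theorem the minimum vertex cover has the same size. One such cover is {1, 2, 3, 4, 5, 6, 7}.

7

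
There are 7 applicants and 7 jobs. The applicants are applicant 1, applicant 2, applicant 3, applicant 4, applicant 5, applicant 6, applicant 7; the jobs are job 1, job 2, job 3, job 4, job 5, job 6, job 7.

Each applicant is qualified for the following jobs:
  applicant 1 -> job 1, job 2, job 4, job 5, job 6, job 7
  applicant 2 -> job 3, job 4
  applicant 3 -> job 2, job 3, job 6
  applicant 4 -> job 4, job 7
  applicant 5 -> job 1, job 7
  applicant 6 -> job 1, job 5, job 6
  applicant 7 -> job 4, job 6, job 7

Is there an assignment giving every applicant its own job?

Yes

A valid assignment of size 7: applicant 1–job 5, applicant 2–job 3, applicant 3–job 2, applicant 4–job 4, applicant 5–job 7, applicant 6–job 1, applicant 7–job 6.
Every applicant is matched, so this is a perfect matching.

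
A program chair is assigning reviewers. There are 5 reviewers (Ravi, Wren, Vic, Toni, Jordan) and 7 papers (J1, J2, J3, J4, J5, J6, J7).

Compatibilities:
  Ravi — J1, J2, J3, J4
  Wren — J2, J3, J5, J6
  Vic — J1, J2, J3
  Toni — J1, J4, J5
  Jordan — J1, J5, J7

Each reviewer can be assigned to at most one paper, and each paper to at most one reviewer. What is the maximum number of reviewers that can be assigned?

5

For example, pair Ravi-J4, Wren-J3, Vic-J1, Toni-J5, Jordan-J7.
All 5 reviewers are matched, so no larger matching exists.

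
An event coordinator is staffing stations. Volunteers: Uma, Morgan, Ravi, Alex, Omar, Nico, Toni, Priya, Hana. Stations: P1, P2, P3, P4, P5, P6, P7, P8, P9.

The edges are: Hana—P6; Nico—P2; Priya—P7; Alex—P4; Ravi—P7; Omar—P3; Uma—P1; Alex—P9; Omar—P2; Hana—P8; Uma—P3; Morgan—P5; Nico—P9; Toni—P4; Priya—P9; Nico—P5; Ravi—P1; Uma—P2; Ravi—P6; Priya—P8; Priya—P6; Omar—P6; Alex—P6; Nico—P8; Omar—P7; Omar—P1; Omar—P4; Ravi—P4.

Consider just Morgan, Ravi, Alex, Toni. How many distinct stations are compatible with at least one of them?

6

The union of neighbours of {Morgan, Ravi, Alex, Toni} is {P1, P4, P5, P6, P7, P9}, which has 6 elements.
Since |N(S)| = 6 ≥ |S| = 4, Hall's condition holds for this subset.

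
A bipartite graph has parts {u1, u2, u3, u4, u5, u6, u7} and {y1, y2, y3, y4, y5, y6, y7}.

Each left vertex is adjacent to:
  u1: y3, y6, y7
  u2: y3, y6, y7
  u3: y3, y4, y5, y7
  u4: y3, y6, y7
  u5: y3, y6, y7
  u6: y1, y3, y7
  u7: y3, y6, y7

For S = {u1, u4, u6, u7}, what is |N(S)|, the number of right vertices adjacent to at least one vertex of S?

The union of neighbours of {u1, u4, u6, u7} is {y1, y3, y6, y7}, which has 4 elements.
Since |N(S)| = 4 ≥ |S| = 4, Hall's condition holds for this subset.

4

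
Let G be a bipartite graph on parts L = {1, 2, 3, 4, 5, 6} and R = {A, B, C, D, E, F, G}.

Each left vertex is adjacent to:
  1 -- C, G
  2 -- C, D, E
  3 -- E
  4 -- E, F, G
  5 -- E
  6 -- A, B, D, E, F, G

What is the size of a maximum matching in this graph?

One maximum matching: 1-C, 2-D, 3-E, 4-F, 6-G.
The set {3, 5} has only 1 neighbour ({E}), so by Hall's theorem at most 5 of the 6 left vertices can be matched.

5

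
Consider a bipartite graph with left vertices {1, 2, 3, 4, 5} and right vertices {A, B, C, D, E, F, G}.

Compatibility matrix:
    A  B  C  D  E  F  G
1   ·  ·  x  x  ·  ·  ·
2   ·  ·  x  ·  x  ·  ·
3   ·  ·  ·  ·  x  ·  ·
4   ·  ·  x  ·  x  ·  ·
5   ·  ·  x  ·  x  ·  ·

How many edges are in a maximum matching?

One maximum matching: 1→D, 2→C, 3→E.
The set {2, 3, 4, 5} has only 2 neighbours ({C, E}), so by Hall's theorem at most 3 of the 5 left vertices can be matched.

3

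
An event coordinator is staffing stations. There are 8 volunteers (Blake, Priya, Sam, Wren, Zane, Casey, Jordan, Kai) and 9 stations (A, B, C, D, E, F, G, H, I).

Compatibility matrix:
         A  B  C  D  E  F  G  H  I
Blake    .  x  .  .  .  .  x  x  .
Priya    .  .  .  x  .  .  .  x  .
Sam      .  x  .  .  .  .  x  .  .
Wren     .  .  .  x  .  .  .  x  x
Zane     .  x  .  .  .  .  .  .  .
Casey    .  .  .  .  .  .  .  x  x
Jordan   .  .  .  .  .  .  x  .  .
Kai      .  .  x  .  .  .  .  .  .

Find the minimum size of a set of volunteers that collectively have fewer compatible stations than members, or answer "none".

Take S = {Sam, Zane, Jordan}. Its neighbourhood is {B, G}, so |N(S)| = 2 < |S| = 3.
Every subset of size less than 3 has at least as many neighbours as members, so 3 is the minimum.

3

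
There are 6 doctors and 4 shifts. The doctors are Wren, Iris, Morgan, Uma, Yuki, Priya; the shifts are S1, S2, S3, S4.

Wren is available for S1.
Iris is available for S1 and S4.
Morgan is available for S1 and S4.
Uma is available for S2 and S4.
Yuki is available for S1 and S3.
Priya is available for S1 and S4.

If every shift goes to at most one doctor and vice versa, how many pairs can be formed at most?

4

For example, pair Wren–S1, Iris–S4, Uma–S2, Yuki–S3.
The set {Wren, Iris, Morgan, Priya} has only 2 neighbours ({S1, S4}), so by Hall's theorem at most 4 of the 6 doctors can be matched.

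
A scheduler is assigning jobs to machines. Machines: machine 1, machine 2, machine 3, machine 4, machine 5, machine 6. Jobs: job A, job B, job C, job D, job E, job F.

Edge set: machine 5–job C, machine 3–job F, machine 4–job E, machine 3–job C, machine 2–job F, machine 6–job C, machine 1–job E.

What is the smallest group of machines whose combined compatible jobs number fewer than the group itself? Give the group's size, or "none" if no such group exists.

Take S = {machine 1, machine 4}. Its neighbourhood is {job E}, so |N(S)| = 1 < |S| = 2.
No single vertex violates Hall's condition since each has at least one neighbour, so 2 is the minimum.

2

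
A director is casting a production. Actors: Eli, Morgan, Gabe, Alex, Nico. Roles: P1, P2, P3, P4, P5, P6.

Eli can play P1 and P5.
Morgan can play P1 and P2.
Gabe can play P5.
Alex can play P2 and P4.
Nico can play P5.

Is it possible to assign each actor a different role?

The set {Gabe, Nico} has only 1 neighbour ({P5}), so by Hall's theorem at most 4 of the 5 actors can be matched.
Hence no matching covers every actor.

No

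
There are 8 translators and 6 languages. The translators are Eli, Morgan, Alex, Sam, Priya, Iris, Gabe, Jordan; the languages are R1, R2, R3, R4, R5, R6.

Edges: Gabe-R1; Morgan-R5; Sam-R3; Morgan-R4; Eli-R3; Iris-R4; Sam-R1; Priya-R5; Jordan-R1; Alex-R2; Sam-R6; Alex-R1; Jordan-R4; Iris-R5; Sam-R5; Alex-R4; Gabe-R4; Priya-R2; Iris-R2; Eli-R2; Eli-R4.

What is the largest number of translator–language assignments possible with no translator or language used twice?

For example, pair Eli-R3, Morgan-R5, Alex-R1, Sam-R6, Priya-R2, Iris-R4.
The set {Morgan, Alex, Priya, Iris, Gabe, Jordan} has only 4 neighbours ({R1, R2, R4, R5}), so by Hall's theorem at most 6 of the 8 translators can be matched.

6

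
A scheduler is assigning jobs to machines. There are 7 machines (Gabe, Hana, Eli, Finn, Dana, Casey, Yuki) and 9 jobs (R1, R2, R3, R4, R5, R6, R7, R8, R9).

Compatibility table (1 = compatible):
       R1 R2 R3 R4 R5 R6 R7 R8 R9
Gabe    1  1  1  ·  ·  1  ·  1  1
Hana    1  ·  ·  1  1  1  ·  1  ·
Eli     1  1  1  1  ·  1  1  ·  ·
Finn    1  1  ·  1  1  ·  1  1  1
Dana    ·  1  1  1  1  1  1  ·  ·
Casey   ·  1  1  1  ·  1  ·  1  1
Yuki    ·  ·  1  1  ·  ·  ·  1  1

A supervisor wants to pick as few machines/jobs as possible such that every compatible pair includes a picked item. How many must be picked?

A maximum matching has 7 edges (e.g. Gabe–R6, Hana–R1, Eli–R2, Finn–R4, Dana–R3, Casey–R9, Yuki–R8).
By König's theorem the minimum vertex cover has the same size. One such cover is {Gabe, Hana, Eli, Finn, Dana, Casey, Yuki}.

7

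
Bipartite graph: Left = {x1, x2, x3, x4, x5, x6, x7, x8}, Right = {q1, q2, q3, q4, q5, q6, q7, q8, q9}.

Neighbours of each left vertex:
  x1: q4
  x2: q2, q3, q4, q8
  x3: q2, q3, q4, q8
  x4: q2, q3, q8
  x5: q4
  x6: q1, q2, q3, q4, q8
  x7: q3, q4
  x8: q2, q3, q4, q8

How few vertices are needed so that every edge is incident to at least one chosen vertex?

5

The 5 edges x1–q4, x2–q3, x3–q2, x4–q8, x6–q1 form a matching, so any vertex cover needs at least 5 vertices (one per matched edge).
Conversely {x6, q2, q3, q4, q8} meets every edge and has exactly 5 vertices, so 5 is optimal.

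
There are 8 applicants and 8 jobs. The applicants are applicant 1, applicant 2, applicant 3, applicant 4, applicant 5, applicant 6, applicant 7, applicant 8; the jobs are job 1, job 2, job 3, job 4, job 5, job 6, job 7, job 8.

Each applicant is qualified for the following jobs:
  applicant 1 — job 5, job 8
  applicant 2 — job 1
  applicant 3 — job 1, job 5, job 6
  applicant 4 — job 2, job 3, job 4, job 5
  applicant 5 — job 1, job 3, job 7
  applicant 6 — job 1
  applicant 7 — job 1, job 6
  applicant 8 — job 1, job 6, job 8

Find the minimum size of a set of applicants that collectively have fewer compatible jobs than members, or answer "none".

2

Take S = {applicant 2, applicant 6}. Its neighbourhood is {job 1}, so |N(S)| = 1 < |S| = 2.
No single vertex violates Hall's condition since each has at least one neighbour, so 2 is the minimum.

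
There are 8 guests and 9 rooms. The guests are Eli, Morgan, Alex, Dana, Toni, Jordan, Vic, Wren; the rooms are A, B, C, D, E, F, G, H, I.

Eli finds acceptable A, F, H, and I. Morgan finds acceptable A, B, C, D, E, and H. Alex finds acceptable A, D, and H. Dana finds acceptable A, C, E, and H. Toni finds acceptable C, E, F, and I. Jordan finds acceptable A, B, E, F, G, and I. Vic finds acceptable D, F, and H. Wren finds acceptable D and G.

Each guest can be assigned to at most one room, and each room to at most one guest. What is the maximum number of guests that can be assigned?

8

One maximum matching: Eli→I, Morgan→E, Alex→D, Dana→H, Toni→C, Jordan→A, Vic→F, Wren→G.
This saturates every guest, so 8 is the maximum.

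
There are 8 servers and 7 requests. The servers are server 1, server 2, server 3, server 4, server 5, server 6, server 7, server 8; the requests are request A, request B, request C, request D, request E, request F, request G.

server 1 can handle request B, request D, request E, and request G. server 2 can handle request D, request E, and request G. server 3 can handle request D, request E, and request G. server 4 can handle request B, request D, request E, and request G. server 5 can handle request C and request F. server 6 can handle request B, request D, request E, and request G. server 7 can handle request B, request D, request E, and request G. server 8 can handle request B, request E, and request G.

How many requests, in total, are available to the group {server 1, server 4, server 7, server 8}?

The union of neighbours of {server 1, server 4, server 7, server 8} is {request B, request D, request E, request G}, which has 4 elements.
Since |N(S)| = 4 ≥ |S| = 4, Hall's condition holds for this subset.

4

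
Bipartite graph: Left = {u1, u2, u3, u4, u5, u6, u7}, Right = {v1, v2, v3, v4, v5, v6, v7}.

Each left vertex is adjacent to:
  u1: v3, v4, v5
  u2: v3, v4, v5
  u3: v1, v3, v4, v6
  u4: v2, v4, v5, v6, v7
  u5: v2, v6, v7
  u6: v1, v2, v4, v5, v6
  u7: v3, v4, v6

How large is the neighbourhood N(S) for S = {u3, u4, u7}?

The union of neighbours of {u3, u4, u7} is {v1, v2, v3, v4, v5, v6, v7}, which has 7 elements.
Since |N(S)| = 7 ≥ |S| = 3, Hall's condition holds for this subset.

7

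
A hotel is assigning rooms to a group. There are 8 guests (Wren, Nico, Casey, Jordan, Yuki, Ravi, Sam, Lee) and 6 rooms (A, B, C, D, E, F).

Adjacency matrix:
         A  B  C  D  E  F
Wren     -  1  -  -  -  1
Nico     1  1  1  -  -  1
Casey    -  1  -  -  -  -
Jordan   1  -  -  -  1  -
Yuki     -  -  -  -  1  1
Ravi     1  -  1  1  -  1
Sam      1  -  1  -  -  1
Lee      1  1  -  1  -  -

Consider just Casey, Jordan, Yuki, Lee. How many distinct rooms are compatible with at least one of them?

The union of neighbours of {Casey, Jordan, Yuki, Lee} is {A, B, D, E, F}, which has 5 elements.
Since |N(S)| = 5 ≥ |S| = 4, Hall's condition holds for this subset.

5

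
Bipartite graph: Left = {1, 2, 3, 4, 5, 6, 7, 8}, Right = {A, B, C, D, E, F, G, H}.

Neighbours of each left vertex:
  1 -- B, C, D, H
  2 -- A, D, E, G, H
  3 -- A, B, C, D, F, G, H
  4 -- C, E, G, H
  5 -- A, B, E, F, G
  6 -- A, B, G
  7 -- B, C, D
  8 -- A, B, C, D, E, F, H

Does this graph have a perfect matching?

Yes

One maximum matching: 1→D, 2→G, 3→H, 4→E, 5→F, 6→B, 7→C, 8→A.
Every left vertex is matched, so this is a perfect matching.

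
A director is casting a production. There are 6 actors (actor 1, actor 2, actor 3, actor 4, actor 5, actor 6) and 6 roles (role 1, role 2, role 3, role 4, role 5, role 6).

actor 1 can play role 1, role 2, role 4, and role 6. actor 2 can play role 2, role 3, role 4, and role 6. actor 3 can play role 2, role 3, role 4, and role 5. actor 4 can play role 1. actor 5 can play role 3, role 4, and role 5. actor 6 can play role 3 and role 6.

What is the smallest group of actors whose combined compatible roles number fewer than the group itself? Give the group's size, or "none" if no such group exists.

A matching saturating every actor exists, for instance actor 1→role 4, actor 2→role 6, actor 3→role 2, actor 4→role 1, actor 5→role 5, actor 6→role 3.
By Hall's marriage theorem, this means |N(S)| ≥ |S| for every subset S, so no violating subset exists.

none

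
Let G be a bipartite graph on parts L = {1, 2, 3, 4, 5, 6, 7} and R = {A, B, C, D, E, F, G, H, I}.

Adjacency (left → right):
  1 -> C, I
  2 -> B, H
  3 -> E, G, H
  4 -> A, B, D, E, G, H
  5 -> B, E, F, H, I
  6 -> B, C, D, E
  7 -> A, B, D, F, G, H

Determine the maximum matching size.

7

A valid assignment of size 7: 1→I, 2→B, 3→E, 4→A, 5→H, 6→C, 7→G.
This saturates every left vertex, so 7 is the maximum.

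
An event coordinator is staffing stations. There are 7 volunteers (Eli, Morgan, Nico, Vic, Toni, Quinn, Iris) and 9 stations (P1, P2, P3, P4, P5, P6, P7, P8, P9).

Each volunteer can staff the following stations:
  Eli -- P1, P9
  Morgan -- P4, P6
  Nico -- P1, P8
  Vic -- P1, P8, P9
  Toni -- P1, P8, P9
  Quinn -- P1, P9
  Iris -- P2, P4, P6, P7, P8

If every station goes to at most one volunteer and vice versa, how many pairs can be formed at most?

For example, pair Eli→P9, Morgan→P6, Nico→P8, Vic→P1, Iris→P2.
The set {Eli, Nico, Vic, Toni, Quinn} has only 3 neighbours ({P1, P8, P9}), so by Hall's theorem at most 5 of the 7 volunteers can be matched.

5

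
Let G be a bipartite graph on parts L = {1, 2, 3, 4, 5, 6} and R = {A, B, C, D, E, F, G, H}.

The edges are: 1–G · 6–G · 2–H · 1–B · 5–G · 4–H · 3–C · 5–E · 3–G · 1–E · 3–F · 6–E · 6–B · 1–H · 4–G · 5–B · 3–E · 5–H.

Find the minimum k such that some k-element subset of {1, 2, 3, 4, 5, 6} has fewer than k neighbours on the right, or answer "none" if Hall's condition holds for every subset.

Take S = {1, 2, 4, 5, 6}. Its neighbourhood is {B, E, G, H}, so |N(S)| = 4 < |S| = 5.
Every subset of size less than 5 has at least as many neighbours as members, so 5 is the minimum.

5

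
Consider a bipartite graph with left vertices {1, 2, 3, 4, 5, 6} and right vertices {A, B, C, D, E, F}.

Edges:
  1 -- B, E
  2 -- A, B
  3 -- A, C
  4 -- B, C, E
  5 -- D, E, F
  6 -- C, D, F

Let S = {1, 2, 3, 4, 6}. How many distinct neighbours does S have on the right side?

The union of neighbours of {1, 2, 3, 4, 6} is {A, B, C, D, E, F}, which has 6 elements.
Since |N(S)| = 6 ≥ |S| = 5, Hall's condition holds for this subset.

6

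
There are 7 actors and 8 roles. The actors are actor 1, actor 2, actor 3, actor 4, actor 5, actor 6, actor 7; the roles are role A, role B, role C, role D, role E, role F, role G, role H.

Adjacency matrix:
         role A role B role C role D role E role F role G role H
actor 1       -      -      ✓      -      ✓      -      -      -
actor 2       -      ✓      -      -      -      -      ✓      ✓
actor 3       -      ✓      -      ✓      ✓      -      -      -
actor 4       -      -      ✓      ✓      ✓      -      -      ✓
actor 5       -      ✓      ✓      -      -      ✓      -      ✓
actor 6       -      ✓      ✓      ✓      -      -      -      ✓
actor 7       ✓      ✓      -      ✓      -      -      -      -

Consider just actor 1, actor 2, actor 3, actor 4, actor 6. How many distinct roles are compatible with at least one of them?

The union of neighbours of {actor 1, actor 2, actor 3, actor 4, actor 6} is {role B, role C, role D, role E, role G, role H}, which has 6 elements.
Since |N(S)| = 6 ≥ |S| = 5, Hall's condition holds for this subset.

6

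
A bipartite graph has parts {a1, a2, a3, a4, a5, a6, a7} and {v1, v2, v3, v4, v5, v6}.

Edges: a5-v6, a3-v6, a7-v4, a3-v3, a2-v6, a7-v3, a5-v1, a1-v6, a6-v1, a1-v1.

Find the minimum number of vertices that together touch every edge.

The 4 edges a1–v1, a2–v6, a3–v3, a7–v4 form a matching, so any vertex cover needs at least 4 vertices (one per matched edge).
Conversely {a3, a7, v1, v6} meets every edge and has exactly 4 vertices, so 4 is optimal.

4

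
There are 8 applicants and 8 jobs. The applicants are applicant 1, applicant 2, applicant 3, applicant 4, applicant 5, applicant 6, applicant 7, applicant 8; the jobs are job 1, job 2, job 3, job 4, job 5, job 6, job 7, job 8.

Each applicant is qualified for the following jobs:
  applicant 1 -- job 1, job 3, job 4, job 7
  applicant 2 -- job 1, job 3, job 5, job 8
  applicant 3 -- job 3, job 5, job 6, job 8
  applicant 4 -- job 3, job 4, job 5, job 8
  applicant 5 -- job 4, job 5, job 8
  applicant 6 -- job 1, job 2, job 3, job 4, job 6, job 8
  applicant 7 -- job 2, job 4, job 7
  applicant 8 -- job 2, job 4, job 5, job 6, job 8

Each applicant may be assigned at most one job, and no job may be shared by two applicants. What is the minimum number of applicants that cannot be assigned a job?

0

A valid assignment of size 8: applicant 1–job 3, applicant 2–job 1, applicant 3–job 6, applicant 4–job 8, applicant 5–job 4, applicant 6–job 2, applicant 7–job 7, applicant 8–job 5.
This saturates every applicant, so 8 is the maximum.
That matches 8 of the 8, leaving 0 unmatched; no matching can do better.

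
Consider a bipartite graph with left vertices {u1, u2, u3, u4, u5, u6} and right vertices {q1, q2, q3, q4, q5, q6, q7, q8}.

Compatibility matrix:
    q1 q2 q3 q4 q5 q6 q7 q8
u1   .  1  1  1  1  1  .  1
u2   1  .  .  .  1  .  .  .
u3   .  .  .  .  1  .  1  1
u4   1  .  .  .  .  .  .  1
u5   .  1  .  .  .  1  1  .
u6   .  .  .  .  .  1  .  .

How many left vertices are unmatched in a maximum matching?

For example, pair u1–q4, u2–q5, u3–q7, u4–q8, u5–q2, u6–q6.
All 6 left vertices are matched, so no larger matching exists.
That matches 6 of the 6, leaving 0 unmatched; no matching can do better.

0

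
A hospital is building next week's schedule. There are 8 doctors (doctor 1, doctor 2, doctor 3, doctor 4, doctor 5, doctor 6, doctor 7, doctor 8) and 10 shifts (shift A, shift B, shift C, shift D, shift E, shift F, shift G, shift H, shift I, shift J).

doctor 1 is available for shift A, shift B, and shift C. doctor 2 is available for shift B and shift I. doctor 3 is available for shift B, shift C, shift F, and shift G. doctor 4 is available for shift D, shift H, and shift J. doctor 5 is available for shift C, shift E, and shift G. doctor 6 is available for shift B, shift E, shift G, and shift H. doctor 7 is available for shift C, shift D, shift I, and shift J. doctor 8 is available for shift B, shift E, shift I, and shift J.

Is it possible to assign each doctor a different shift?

Yes

One maximum matching: doctor 1-shift A, doctor 2-shift B, doctor 3-shift F, doctor 4-shift H, doctor 5-shift E, doctor 6-shift G, doctor 7-shift I, doctor 8-shift J.
All 8 doctors are covered.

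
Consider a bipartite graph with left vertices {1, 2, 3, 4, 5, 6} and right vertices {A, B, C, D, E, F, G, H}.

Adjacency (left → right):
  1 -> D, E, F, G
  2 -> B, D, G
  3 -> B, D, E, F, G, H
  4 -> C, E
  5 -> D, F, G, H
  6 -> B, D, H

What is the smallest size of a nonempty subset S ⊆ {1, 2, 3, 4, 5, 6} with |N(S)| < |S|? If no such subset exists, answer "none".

none

A matching saturating every left vertex exists, for instance 1→D, 2→G, 3→E, 4→C, 5→F, 6→B.
By Hall's marriage theorem, this means |N(S)| ≥ |S| for every subset S, so no violating subset exists.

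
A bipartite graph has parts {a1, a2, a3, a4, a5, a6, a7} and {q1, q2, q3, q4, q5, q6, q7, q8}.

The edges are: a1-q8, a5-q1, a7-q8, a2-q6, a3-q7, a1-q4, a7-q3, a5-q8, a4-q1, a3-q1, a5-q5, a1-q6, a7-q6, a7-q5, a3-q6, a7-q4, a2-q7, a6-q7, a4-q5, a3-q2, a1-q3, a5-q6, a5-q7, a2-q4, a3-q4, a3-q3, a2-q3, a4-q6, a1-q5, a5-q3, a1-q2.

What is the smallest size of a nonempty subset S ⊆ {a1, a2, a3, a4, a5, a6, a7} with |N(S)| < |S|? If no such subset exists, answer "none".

none

A matching saturating every left vertex exists, for instance a1→q3, a2→q4, a3→q1, a4→q5, a5→q8, a6→q7, a7→q6.
By Hall's marriage theorem, this means |N(S)| ≥ |S| for every subset S, so no violating subset exists.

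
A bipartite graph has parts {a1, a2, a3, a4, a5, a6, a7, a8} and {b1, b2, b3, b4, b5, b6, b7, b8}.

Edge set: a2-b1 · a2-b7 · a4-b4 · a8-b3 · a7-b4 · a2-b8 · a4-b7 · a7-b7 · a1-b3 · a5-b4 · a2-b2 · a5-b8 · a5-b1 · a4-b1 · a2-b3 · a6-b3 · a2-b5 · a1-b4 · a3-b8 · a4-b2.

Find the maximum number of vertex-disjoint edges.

A valid assignment of size 7: a1-b4, a2-b5, a3-b8, a4-b2, a5-b1, a6-b3, a7-b7.
The set {a6, a8} has only 1 neighbour ({b3}), so by Hall's theorem at most 7 of the 8 left vertices can be matched.

7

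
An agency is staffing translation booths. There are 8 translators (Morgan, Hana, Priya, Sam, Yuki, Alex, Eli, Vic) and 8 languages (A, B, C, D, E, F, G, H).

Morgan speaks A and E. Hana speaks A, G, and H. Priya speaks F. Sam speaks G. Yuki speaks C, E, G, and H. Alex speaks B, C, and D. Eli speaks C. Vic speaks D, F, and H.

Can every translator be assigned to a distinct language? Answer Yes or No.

Yes

For example, pair Morgan→A, Hana→H, Priya→F, Sam→G, Yuki→E, Alex→B, Eli→C, Vic→D.
Every translator is matched, so this is a perfect matching.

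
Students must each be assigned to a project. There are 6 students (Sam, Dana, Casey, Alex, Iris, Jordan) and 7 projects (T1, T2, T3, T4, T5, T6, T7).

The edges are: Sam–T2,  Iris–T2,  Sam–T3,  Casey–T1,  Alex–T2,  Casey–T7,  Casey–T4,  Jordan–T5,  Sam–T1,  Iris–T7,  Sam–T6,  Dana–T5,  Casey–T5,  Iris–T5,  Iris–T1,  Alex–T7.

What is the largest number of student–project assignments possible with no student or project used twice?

5

A valid assignment of size 5: Sam–T6, Dana–T5, Casey–T1, Alex–T2, Iris–T7.
The set {Dana, Jordan} has only 1 neighbour ({T5}), so by Hall's theorem at most 5 of the 6 students can be matched.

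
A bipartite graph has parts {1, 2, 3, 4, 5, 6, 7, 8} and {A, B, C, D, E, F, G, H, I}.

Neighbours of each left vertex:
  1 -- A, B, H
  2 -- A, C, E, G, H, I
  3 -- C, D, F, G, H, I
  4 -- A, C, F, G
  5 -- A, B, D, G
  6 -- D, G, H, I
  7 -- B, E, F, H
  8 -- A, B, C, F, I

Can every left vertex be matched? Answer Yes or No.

Yes

One maximum matching: 1–B, 2–I, 3–H, 4–F, 5–G, 6–D, 7–E, 8–A.
Every left vertex is matched, so this matching saturates all of them.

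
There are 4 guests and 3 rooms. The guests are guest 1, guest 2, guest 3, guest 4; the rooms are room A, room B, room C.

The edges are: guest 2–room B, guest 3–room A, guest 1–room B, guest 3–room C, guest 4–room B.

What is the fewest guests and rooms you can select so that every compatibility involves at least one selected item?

2

The 2 edges guest 1–room B, guest 3–room C form a matching, so any vertex cover needs at least 2 vertices (one per matched edge).
Conversely {guest 3, room B} meets every edge and has exactly 2 vertices, so 2 is optimal.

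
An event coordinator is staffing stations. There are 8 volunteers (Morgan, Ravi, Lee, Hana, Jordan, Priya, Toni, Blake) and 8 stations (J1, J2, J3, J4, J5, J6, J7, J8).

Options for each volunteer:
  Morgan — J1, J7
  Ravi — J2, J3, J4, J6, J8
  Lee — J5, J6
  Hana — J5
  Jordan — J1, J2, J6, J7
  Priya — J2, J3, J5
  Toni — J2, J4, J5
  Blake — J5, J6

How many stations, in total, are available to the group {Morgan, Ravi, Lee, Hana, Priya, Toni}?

The union of neighbours of {Morgan, Ravi, Lee, Hana, Priya, Toni} is {J1, J2, J3, J4, J5, J6, J7, J8}, which has 8 elements.
Since |N(S)| = 8 ≥ |S| = 6, Hall's condition holds for this subset.

8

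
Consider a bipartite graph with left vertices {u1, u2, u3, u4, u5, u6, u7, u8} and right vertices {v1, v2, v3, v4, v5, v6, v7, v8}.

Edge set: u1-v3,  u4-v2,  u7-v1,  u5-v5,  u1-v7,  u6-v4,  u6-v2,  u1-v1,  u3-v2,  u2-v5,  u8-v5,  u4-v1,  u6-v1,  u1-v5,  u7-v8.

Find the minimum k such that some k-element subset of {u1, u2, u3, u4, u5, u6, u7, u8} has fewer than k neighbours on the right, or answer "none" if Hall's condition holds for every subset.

2

Take S = {u2, u5}. Its neighbourhood is {v5}, so |N(S)| = 1 < |S| = 2.
No single vertex violates Hall's condition since each has at least one neighbour, so 2 is the minimum.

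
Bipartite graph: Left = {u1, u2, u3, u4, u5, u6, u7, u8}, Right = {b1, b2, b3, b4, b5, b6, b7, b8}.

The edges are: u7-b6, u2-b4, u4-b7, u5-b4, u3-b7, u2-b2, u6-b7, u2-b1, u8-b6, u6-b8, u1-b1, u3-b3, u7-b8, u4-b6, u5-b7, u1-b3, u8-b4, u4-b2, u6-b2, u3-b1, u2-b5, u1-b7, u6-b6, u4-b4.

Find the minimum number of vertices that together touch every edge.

8

A maximum matching has 8 edges (e.g. u1–b3, u2–b5, u3–b1, u4–b2, u5–b4, u6–b7, u7–b8, u8–b6).
By König's theorem the minimum vertex cover has the same size. One such cover is {u1, u2, u3, u4, u5, u6, u7, u8}.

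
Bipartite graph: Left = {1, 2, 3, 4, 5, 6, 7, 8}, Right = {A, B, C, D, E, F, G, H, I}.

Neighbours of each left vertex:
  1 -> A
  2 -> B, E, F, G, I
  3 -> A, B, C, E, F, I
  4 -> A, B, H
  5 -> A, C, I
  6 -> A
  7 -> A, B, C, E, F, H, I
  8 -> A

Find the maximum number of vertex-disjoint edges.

6

For example, pair 1–A, 2–G, 3–B, 4–H, 5–I, 7–E.
The set {1, 6, 8} has only 1 neighbour ({A}), so by Hall's theorem at most 6 of the 8 left vertices can be matched.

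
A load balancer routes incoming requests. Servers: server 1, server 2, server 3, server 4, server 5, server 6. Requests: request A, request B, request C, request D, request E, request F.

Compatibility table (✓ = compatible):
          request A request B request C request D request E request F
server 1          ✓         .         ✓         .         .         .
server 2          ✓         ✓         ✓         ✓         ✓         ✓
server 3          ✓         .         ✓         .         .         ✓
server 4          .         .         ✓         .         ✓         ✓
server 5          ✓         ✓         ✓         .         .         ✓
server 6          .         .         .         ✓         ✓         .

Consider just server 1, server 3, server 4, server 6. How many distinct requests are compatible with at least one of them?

The union of neighbours of {server 1, server 3, server 4, server 6} is {request A, request C, request D, request E, request F}, which has 5 elements.
Since |N(S)| = 5 ≥ |S| = 4, Hall's condition holds for this subset.

5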